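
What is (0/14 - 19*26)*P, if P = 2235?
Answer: -1104090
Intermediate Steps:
(0/14 - 19*26)*P = (0/14 - 19*26)*2235 = (0*(1/14) - 494)*2235 = (0 - 494)*2235 = -494*2235 = -1104090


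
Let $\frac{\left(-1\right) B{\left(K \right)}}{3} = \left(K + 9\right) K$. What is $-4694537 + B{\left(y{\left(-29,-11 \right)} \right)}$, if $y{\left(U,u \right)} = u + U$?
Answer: $-4698257$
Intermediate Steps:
$y{\left(U,u \right)} = U + u$
$B{\left(K \right)} = - 3 K \left(9 + K\right)$ ($B{\left(K \right)} = - 3 \left(K + 9\right) K = - 3 \left(9 + K\right) K = - 3 K \left(9 + K\right)$)
$-4694537 + B{\left(y{\left(-29,-11 \right)} \right)} = -4694537 - 3 \left(-29 - 11\right) \left(9 - 40\right) = -4694537 - - 120 \left(9 - 40\right) = -4694537 - \left(-120\right) \left(-31\right) = -4694537 - 3720 = -4698257$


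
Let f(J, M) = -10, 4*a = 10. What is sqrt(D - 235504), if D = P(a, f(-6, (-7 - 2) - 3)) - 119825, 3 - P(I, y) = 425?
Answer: I*sqrt(355751) ≈ 596.45*I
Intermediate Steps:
a = 5/2 (a = (1/4)*10 = 5/2 ≈ 2.5000)
P(I, y) = -422 (P(I, y) = 3 - 1*425 = 3 - 425 = -422)
D = -120247 (D = -422 - 119825 = -120247)
sqrt(D - 235504) = sqrt(-120247 - 235504) = sqrt(-355751) = I*sqrt(355751)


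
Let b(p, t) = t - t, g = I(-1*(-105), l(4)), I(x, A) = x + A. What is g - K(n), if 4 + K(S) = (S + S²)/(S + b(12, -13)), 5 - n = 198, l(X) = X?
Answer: 305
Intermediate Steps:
I(x, A) = A + x
n = -193 (n = 5 - 1*198 = 5 - 198 = -193)
g = 109 (g = 4 - 1*(-105) = 4 + 105 = 109)
b(p, t) = 0
K(S) = -4 + (S + S²)/S (K(S) = -4 + (S + S²)/(S + 0) = -4 + (S + S²)/S)
g - K(n) = 109 - (-3 - 193) = 109 - 1*(-196) = 109 + 196 = 305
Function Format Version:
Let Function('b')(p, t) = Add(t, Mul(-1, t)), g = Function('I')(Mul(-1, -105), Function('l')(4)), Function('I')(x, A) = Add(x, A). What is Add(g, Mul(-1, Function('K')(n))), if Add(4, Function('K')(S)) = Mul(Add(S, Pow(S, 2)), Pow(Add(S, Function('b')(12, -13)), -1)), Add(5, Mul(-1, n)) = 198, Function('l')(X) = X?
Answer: 305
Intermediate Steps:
Function('I')(x, A) = Add(A, x)
n = -193 (n = Add(5, Mul(-1, 198)) = Add(5, -198) = -193)
g = 109 (g = Add(4, Mul(-1, -105)) = Add(4, 105) = 109)
Function('b')(p, t) = 0
Function('K')(S) = Add(-4, Mul(Pow(S, -1), Add(S, Pow(S, 2)))) (Function('K')(S) = Add(-4, Mul(Add(S, Pow(S, 2)), Pow(Add(S, 0), -1))) = Add(-4, Mul(Add(S, Pow(S, 2)), Pow(S, -1))) = Add(-4, Mul(Pow(S, -1), Add(S, Pow(S, 2)))))
Add(g, Mul(-1, Function('K')(n))) = Add(109, Mul(-1, Add(-3, -193))) = Add(109, Mul(-1, -196)) = Add(109, 196) = 305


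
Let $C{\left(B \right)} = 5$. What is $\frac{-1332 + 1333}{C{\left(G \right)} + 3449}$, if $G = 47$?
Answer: $\frac{1}{3454} \approx 0.00028952$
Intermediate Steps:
$\frac{-1332 + 1333}{C{\left(G \right)} + 3449} = \frac{-1332 + 1333}{5 + 3449} = 1 \cdot \frac{1}{3454} = \frac{1}{3454}$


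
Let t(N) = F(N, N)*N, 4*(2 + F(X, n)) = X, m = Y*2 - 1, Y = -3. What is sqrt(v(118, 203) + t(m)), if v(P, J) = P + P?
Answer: sqrt(1049)/2 ≈ 16.194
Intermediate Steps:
m = -7 (m = -3*2 - 1 = -6 - 1 = -7)
v(P, J) = 2*P
F(X, n) = -2 + X/4
t(N) = N*(-2 + N/4) (t(N) = (-2 + N/4)*N = N*(-2 + N/4))
sqrt(v(118, 203) + t(m)) = sqrt(2*118 + (1/4)*(-7)*(-8 - 7)) = sqrt(236 + (1/4)*(-7)*(-15)) = sqrt(236 + 105/4) = sqrt(1049/4) = sqrt(1049)/2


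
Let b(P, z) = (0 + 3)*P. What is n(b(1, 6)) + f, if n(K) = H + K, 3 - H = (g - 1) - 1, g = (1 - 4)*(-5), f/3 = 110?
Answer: 323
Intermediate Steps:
f = 330 (f = 3*110 = 330)
g = 15 (g = -3*(-5) = 15)
H = -10 (H = 3 - ((15 - 1) - 1) = 3 - (14 - 1) = 3 - 1*13 = 3 - 13 = -10)
b(P, z) = 3*P
n(K) = -10 + K
n(b(1, 6)) + f = (-10 + 3*1) + 330 = (-10 + 3) + 330 = -7 + 330 = 323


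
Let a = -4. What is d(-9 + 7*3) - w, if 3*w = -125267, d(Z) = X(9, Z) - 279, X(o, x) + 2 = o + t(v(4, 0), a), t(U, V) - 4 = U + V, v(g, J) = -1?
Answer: 124448/3 ≈ 41483.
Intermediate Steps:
t(U, V) = 4 + U + V (t(U, V) = 4 + (U + V) = 4 + U + V)
X(o, x) = -3 + o (X(o, x) = -2 + (o + (4 - 1 - 4)) = -2 + (o - 1) = -2 + (-1 + o) = -3 + o)
d(Z) = -273 (d(Z) = (-3 + 9) - 279 = 6 - 279 = -273)
w = -125267/3 (w = (⅓)*(-125267) = -125267/3 ≈ -41756.)
d(-9 + 7*3) - w = -273 - 1*(-125267/3) = -273 + 125267/3 = 124448/3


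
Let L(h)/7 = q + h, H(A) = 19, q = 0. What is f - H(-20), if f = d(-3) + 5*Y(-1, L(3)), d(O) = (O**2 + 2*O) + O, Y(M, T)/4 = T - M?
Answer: 421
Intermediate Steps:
L(h) = 7*h (L(h) = 7*(0 + h) = 7*h)
Y(M, T) = -4*M + 4*T (Y(M, T) = 4*(T - M) = -4*M + 4*T)
d(O) = O**2 + 3*O
f = 440 (f = -3*(3 - 3) + 5*(-4*(-1) + 4*(7*3)) = -3*0 + 5*(4 + 4*21) = 0 + 5*(4 + 84) = 0 + 5*88 = 0 + 440 = 440)
f - H(-20) = 440 - 1*19 = 440 - 19 = 421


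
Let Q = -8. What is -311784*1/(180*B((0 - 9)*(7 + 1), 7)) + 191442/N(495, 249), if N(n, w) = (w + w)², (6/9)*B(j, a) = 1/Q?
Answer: 5728158541/620010 ≈ 9238.8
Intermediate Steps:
B(j, a) = -3/16 (B(j, a) = (3/2)/(-8) = (3/2)*(-⅛) = -3/16)
N(n, w) = 4*w² (N(n, w) = (2*w)² = 4*w²)
-311784*1/(180*B((0 - 9)*(7 + 1), 7)) + 191442/N(495, 249) = -311784/((-3/16*180)) + 191442/((4*249²)) = -311784/(-135/4) + 191442/((4*62001)) = -311784*(-4/135) + 191442/248004 = 415712/45 + 191442*(1/248004) = 415712/45 + 31907/41334 = 5728158541/620010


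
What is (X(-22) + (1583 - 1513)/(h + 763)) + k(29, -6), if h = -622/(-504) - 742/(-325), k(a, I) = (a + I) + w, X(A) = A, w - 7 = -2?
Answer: 382399554/62777759 ≈ 6.0913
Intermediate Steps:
w = 5 (w = 7 - 2 = 5)
k(a, I) = 5 + I + a (k(a, I) = (a + I) + 5 = (I + a) + 5 = 5 + I + a)
h = 288059/81900 (h = -622*(-1/504) - 742*(-1/325) = 311/252 + 742/325 = 288059/81900 ≈ 3.5172)
(X(-22) + (1583 - 1513)/(h + 763)) + k(29, -6) = (-22 + (1583 - 1513)/(288059/81900 + 763)) + (5 - 6 + 29) = (-22 + 70/(62777759/81900)) + 28 = (-22 + 70*(81900/62777759)) + 28 = (-22 + 5733000/62777759) + 28 = -1375377698/62777759 + 28 = 382399554/62777759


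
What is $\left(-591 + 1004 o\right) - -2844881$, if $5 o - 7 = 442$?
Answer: $\frac{14672246}{5} \approx 2.9344 \cdot 10^{6}$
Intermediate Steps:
$o = \frac{449}{5}$ ($o = \frac{7}{5} + \frac{1}{5} \cdot 442 = \frac{7}{5} + \frac{442}{5} = \frac{449}{5} \approx 89.8$)
$\left(-591 + 1004 o\right) - -2844881 = \left(-591 + 1004 \cdot \frac{449}{5}\right) - -2844881 = \left(-591 + \frac{450796}{5}\right) + 2844881 = \frac{447841}{5} + 2844881 = \frac{14672246}{5}$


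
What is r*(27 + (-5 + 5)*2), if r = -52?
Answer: -1404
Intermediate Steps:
r*(27 + (-5 + 5)*2) = -52*(27 + (-5 + 5)*2) = -52*(27 + 0*2) = -52*(27 + 0) = -52*27 = -1404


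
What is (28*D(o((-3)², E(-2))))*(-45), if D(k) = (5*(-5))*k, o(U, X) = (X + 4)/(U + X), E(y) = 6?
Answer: 21000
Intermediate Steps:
o(U, X) = (4 + X)/(U + X)
D(k) = -25*k
(28*D(o((-3)², E(-2))))*(-45) = (28*(-25*(4 + 6)/((-3)² + 6)))*(-45) = (28*(-25*10/(9 + 6)))*(-45) = (28*(-25*10/15))*(-45) = (28*(-5*10/3))*(-45) = (28*(-25*⅔))*(-45) = (28*(-50/3))*(-45) = -1400/3*(-45) = 21000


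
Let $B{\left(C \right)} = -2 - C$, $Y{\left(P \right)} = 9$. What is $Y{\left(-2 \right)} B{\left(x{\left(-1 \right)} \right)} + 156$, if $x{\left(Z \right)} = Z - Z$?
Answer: $138$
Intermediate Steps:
$x{\left(Z \right)} = 0$
$Y{\left(-2 \right)} B{\left(x{\left(-1 \right)} \right)} + 156 = 9 \left(-2 - 0\right) + 156 = 9 \left(-2 + 0\right) + 156 = 9 \left(-2\right) + 156 = -18 + 156 = 138$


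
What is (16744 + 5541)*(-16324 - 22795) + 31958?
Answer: -871734957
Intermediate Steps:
(16744 + 5541)*(-16324 - 22795) + 31958 = 22285*(-39119) + 31958 = -871766915 + 31958 = -871734957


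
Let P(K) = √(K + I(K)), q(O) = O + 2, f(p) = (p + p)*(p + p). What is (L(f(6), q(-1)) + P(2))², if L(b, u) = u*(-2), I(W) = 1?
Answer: (2 - √3)² ≈ 0.071797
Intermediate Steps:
f(p) = 4*p² (f(p) = (2*p)*(2*p) = 4*p²)
q(O) = 2 + O
P(K) = √(1 + K) (P(K) = √(K + 1) = √(1 + K))
L(b, u) = -2*u
(L(f(6), q(-1)) + P(2))² = (-2*(2 - 1) + √(1 + 2))² = (-2*1 + √3)² = (-2 + √3)²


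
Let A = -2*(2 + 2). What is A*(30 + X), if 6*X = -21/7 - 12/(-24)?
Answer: -710/3 ≈ -236.67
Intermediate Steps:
A = -8 (A = -2*4 = -8)
X = -5/12 (X = (-21/7 - 12/(-24))/6 = (-21*1/7 - 12*(-1/24))/6 = (-3 + 1/2)/6 = (1/6)*(-5/2) = -5/12 ≈ -0.41667)
A*(30 + X) = -8*(30 - 5/12) = -8*355/12 = -710/3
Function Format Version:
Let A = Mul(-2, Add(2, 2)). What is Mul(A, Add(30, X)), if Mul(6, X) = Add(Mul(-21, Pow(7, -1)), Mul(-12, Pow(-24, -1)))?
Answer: Rational(-710, 3) ≈ -236.67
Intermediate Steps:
A = -8 (A = Mul(-2, 4) = -8)
X = Rational(-5, 12) (X = Mul(Rational(1, 6), Add(Mul(-21, Pow(7, -1)), Mul(-12, Pow(-24, -1)))) = Mul(Rational(1, 6), Add(Mul(-21, Rational(1, 7)), Mul(-12, Rational(-1, 24)))) = Mul(Rational(1, 6), Add(-3, Rational(1, 2))) = Mul(Rational(1, 6), Rational(-5, 2)) = Rational(-5, 12) ≈ -0.41667)
Mul(A, Add(30, X)) = Mul(-8, Add(30, Rational(-5, 12))) = Mul(-8, Rational(355, 12)) = Rational(-710, 3)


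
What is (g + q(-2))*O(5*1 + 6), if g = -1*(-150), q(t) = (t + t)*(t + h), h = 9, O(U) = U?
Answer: 1342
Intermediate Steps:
q(t) = 2*t*(9 + t) (q(t) = (t + t)*(t + 9) = (2*t)*(9 + t) = 2*t*(9 + t))
g = 150
(g + q(-2))*O(5*1 + 6) = (150 + 2*(-2)*(9 - 2))*(5*1 + 6) = (150 + 2*(-2)*7)*(5 + 6) = (150 - 28)*11 = 122*11 = 1342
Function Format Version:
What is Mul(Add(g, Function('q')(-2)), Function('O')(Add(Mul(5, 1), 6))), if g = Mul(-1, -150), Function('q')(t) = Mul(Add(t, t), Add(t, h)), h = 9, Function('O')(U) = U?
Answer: 1342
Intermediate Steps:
Function('q')(t) = Mul(2, t, Add(9, t)) (Function('q')(t) = Mul(Add(t, t), Add(t, 9)) = Mul(Mul(2, t), Add(9, t)) = Mul(2, t, Add(9, t)))
g = 150
Mul(Add(g, Function('q')(-2)), Function('O')(Add(Mul(5, 1), 6))) = Mul(Add(150, Mul(2, -2, Add(9, -2))), Add(Mul(5, 1), 6)) = Mul(Add(150, Mul(2, -2, 7)), Add(5, 6)) = Mul(Add(150, -28), 11) = Mul(122, 11) = 1342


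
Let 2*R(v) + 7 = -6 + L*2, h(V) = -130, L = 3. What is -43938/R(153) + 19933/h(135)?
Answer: 11284349/910 ≈ 12400.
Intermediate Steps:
R(v) = -7/2 (R(v) = -7/2 + (-6 + 3*2)/2 = -7/2 + (-6 + 6)/2 = -7/2 + (1/2)*0 = -7/2 + 0 = -7/2)
-43938/R(153) + 19933/h(135) = -43938/(-7/2) + 19933/(-130) = -43938*(-2/7) + 19933*(-1/130) = 87876/7 - 19933/130 = 11284349/910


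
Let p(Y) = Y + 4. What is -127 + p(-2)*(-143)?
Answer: -413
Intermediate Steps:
p(Y) = 4 + Y
-127 + p(-2)*(-143) = -127 + (4 - 2)*(-143) = -127 + 2*(-143) = -127 - 286 = -413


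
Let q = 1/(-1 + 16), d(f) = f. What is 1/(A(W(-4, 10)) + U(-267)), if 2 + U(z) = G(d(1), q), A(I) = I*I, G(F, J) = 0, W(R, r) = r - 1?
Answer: 1/79 ≈ 0.012658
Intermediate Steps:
q = 1/15 ≈ 0.066667
W(R, r) = -1 + r
A(I) = I²
U(z) = -2 (U(z) = -2 + 0 = -2)
1/(A(W(-4, 10)) + U(-267)) = 1/((-1 + 10)² - 2) = 1/(9² - 2) = 1/(81 - 2) = 1/79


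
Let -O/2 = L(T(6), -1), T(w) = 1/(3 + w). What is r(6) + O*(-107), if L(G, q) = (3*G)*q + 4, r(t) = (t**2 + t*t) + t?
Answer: 2588/3 ≈ 862.67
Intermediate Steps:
r(t) = t + 2*t**2 (r(t) = (t**2 + t**2) + t = 2*t**2 + t = t + 2*t**2)
L(G, q) = 4 + 3*G*q (L(G, q) = 3*G*q + 4 = 4 + 3*G*q)
O = -22/3 (O = -2*(4 + 3*(-1)/(3 + 6)) = -2*(4 + 3*(-1)/9) = -2*(4 + 3*(1/9)*(-1)) = -2*(4 - 1/3) = -2*11/3 = -22/3 ≈ -7.3333)
r(6) + O*(-107) = 6*(1 + 2*6) - 22/3*(-107) = 6*(1 + 12) + 2354/3 = 6*13 + 2354/3 = 78 + 2354/3 = 2588/3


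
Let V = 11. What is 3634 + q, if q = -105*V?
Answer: 2479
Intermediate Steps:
q = -1155 (q = -105*11 = -1155)
3634 + q = 3634 - 1155 = 2479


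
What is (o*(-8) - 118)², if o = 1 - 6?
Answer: 6084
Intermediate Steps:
o = -5
(o*(-8) - 118)² = (-5*(-8) - 118)² = (40 - 118)² = (-78)² = 6084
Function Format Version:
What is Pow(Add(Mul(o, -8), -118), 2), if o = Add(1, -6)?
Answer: 6084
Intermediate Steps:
o = -5
Pow(Add(Mul(o, -8), -118), 2) = Pow(Add(Mul(-5, -8), -118), 2) = Pow(Add(40, -118), 2) = Pow(-78, 2) = 6084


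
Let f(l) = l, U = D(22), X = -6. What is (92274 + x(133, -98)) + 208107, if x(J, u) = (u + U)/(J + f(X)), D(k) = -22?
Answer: 38148267/127 ≈ 3.0038e+5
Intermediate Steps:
U = -22
x(J, u) = (-22 + u)/(-6 + J) (x(J, u) = (u - 22)/(J - 6) = (-22 + u)/(-6 + J))
(92274 + x(133, -98)) + 208107 = (92274 + (-22 - 98)/(-6 + 133)) + 208107 = (92274 - 120/127) + 208107 = 11718678/127 + 208107 = 38148267/127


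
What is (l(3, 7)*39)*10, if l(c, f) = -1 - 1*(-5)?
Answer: 1560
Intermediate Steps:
l(c, f) = 4 (l(c, f) = -1 + 5 = 4)
(l(3, 7)*39)*10 = (4*39)*10 = 156*10 = 1560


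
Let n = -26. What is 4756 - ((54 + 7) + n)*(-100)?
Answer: 8256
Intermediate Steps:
4756 - ((54 + 7) + n)*(-100) = 4756 - ((54 + 7) - 26)*(-100) = 4756 - (61 - 26)*(-100) = 4756 - 35*(-100) = 4756 - 1*(-3500) = 4756 + 3500 = 8256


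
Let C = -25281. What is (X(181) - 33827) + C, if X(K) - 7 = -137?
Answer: -59238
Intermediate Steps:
X(K) = -130 (X(K) = 7 - 137 = -130)
(X(181) - 33827) + C = (-130 - 33827) - 25281 = -33957 - 25281 = -59238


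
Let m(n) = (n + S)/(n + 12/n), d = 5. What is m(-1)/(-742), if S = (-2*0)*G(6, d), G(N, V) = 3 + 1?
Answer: -1/9646 ≈ -0.00010367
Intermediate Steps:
G(N, V) = 4
S = 0 (S = -2*0*4 = 0*4 = 0)
m(n) = n/(n + 12/n) (m(n) = (n + 0)/(n + 12/n) = n/(n + 12/n))
m(-1)/(-742) = ((-1)²/(12 + (-1)²))/(-742) = (1/(12 + 1))*(-1/742) = (1/13)*(-1/742) = -1/9646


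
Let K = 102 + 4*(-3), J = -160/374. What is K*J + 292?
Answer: 47404/187 ≈ 253.50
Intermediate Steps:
J = -80/187 (J = -160*1/374 = -80/187 ≈ -0.42781)
K = 90 (K = 102 - 12 = 90)
K*J + 292 = 90*(-80/187) + 292 = -7200/187 + 292 = 47404/187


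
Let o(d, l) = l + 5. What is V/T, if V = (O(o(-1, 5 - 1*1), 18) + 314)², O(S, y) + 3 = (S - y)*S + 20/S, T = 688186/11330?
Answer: 24745286500/27871533 ≈ 887.83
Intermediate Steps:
o(d, l) = 5 + l
T = 344093/5665 (T = 688186*(1/11330) = 344093/5665 ≈ 60.740)
O(S, y) = -3 + 20/S + S*(S - y) (O(S, y) = -3 + ((S - y)*S + 20/S) = -3 + (S*(S - y) + 20/S) = -3 + (20/S + S*(S - y)) = -3 + 20/S + S*(S - y))
V = 4368100/81 (V = ((-3 + (5 + (5 - 1*1))² + 20/(5 + (5 - 1*1)) - 1*(5 + (5 - 1*1))*18) + 314)² = ((-3 + (5 + (5 - 1))² + 20/(5 + (5 - 1)) - 1*(5 + (5 - 1))*18) + 314)² = ((-3 + (5 + 4)² + 20/(5 + 4) - 1*(5 + 4)*18) + 314)² = ((-3 + 9² + 20/9 - 1*9*18) + 314)² = ((-3 + 81 + 20*(⅑) - 162) + 314)² = ((-3 + 81 + 20/9 - 162) + 314)² = (-736/9 + 314)² = (2090/9)² = 4368100/81 ≈ 53927.)
V/T = 4368100/(81*(344093/5665)) = (4368100/81)*(5665/344093) = 24745286500/27871533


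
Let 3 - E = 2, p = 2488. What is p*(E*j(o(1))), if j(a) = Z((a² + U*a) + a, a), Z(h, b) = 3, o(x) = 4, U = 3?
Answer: 7464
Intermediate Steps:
E = 1 (E = 3 - 1*2 = 3 - 2 = 1)
j(a) = 3
p*(E*j(o(1))) = 2488*(1*3) = 2488*3 = 7464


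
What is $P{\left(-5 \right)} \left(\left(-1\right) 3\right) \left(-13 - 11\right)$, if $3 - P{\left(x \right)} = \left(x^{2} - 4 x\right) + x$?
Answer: $-2664$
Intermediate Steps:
$P{\left(x \right)} = 3 - x^{2} + 3 x$ ($P{\left(x \right)} = 3 - \left(\left(x^{2} - 4 x\right) + x\right) = 3 - \left(x^{2} - 3 x\right) = 3 - x^{2} + 3 x$)
$P{\left(-5 \right)} \left(\left(-1\right) 3\right) \left(-13 - 11\right) = \left(3 - \left(-5\right)^{2} + 3 \left(-5\right)\right) \left(\left(-1\right) 3\right) \left(-13 - 11\right) = \left(3 - 25 - 15\right) \left(-3\right) \left(-24\right) = \left(-37\right) \left(-3\right) \left(-24\right) = 111 \left(-24\right) = -2664$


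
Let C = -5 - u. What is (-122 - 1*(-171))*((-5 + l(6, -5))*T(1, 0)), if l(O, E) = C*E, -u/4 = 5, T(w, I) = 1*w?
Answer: -3920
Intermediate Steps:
T(w, I) = w
u = -20 (u = -4*5 = -20)
C = 15 (C = -5 - 1*(-20) = -5 + 20 = 15)
l(O, E) = 15*E
(-122 - 1*(-171))*((-5 + l(6, -5))*T(1, 0)) = (-122 - 1*(-171))*((-5 + 15*(-5))*1) = (-122 + 171)*((-5 - 75)*1) = 49*(-80*1) = 49*(-80) = -3920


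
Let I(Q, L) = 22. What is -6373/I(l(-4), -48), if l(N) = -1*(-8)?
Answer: -6373/22 ≈ -289.68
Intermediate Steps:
l(N) = 8
-6373/I(l(-4), -48) = -6373/22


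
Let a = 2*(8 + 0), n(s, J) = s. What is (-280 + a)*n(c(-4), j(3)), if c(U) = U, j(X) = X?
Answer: 1056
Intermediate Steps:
a = 16 (a = 2*8 = 16)
(-280 + a)*n(c(-4), j(3)) = (-280 + 16)*(-4) = -264*(-4) = 1056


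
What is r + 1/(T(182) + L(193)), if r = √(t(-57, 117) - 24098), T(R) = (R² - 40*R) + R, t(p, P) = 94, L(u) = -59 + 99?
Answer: 1/26066 + 2*I*√6001 ≈ 3.8364e-5 + 154.93*I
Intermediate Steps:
L(u) = 40
T(R) = R² - 39*R
r = 2*I*√6001 (r = √(94 - 24098) = √(-24004) = 2*I*√6001 ≈ 154.93*I)
r + 1/(T(182) + L(193)) = 2*I*√6001 + 1/(182*(-39 + 182) + 40) = 2*I*√6001 + 1/(182*143 + 40) = 2*I*√6001 + 1/(26026 + 40) = 2*I*√6001 + 1/26066 = 1/26066 + 2*I*√6001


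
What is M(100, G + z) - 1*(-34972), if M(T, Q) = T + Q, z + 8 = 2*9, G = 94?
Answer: 35176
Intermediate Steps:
z = 10 (z = -8 + 2*9 = -8 + 18 = 10)
M(T, Q) = Q + T
M(100, G + z) - 1*(-34972) = ((94 + 10) + 100) - 1*(-34972) = (104 + 100) + 34972 = 204 + 34972 = 35176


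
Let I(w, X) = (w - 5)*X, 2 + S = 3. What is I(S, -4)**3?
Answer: 4096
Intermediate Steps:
S = 1 (S = -2 + 3 = 1)
I(w, X) = X*(-5 + w) (I(w, X) = (-5 + w)*X = X*(-5 + w))
I(S, -4)**3 = (-4*(-5 + 1))**3 = (-4*(-4))**3 = 16**3 = 4096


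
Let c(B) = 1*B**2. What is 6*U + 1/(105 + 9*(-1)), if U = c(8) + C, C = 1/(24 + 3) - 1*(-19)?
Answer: 143491/288 ≈ 498.23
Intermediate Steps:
c(B) = B**2
C = 514/27 (C = 1/27 + 19 = 514/27 ≈ 19.037)
U = 2242/27 (U = 8**2 + 514/27 = 64 + 514/27 = 2242/27 ≈ 83.037)
6*U + 1/(105 + 9*(-1)) = 6*(2242/27) + 1/(105 + 9*(-1)) = 4484/9 + 1/(105 - 9) = 4484/9 + 1/96 = 143491/288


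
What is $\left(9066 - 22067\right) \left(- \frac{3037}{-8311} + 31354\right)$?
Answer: $- \frac{3387880289131}{8311} \approx -4.0764 \cdot 10^{8}$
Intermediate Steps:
$\left(9066 - 22067\right) \left(- \frac{3037}{-8311} + 31354\right) = - 13001 \left(\left(-3037\right) \left(- \frac{1}{8311}\right) + 31354\right) = - 13001 \left(\frac{3037}{8311} + 31354\right) = \left(-13001\right) \frac{260586131}{8311} = - \frac{3387880289131}{8311}$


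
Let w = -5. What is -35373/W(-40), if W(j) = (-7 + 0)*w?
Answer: -35373/35 ≈ -1010.7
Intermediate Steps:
W(j) = 35 (W(j) = (-7 + 0)*(-5) = -7*(-5) = 35)
-35373/W(-40) = -35373/35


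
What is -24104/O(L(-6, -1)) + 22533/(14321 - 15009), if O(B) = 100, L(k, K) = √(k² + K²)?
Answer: -4709213/17200 ≈ -273.79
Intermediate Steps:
L(k, K) = √(K² + k²)
-24104/O(L(-6, -1)) + 22533/(14321 - 15009) = -24104/100 + 22533/(14321 - 15009) = -24104*1/100 + 22533/(-688) = -6026/25 + 22533*(-1/688) = -6026/25 - 22533/688 = -4709213/17200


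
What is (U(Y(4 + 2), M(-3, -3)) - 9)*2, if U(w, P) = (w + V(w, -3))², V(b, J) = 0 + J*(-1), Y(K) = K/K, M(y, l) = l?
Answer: 14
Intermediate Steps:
Y(K) = 1
V(b, J) = -J (V(b, J) = 0 - J = -J)
U(w, P) = (3 + w)² (U(w, P) = (w - 1*(-3))² = (w + 3)² = (3 + w)²)
(U(Y(4 + 2), M(-3, -3)) - 9)*2 = ((3 + 1)² - 9)*2 = (4² - 9)*2 = (16 - 9)*2 = 7*2 = 14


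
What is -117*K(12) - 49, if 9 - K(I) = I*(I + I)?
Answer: 32594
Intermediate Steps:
K(I) = 9 - 2*I² (K(I) = 9 - I*(I + I) = 9 - I*2*I = 9 - 2*I²)
-117*K(12) - 49 = -117*(9 - 2*12²) - 49 = -117*(9 - 2*144) - 49 = -117*(9 - 288) - 49 = -117*(-279) - 49 = 32643 - 49 = 32594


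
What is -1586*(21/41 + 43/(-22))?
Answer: 1031693/451 ≈ 2287.6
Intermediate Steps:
-1586*(21/41 + 43/(-22)) = -1586*(21*(1/41) + 43*(-1/22)) = -1586*(21/41 - 43/22) = -1586*(-1301/902) = 1031693/451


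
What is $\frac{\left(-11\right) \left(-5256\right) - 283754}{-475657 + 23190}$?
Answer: $\frac{225938}{452467} \approx 0.49935$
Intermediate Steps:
$\frac{\left(-11\right) \left(-5256\right) - 283754}{-475657 + 23190} = \frac{57816 - 283754}{-452467} = \left(-225938\right) \left(- \frac{1}{452467}\right) = \frac{225938}{452467}$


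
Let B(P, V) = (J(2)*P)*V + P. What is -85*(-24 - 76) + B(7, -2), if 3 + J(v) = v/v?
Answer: 8535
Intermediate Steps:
J(v) = -2 (J(v) = -3 + v/v = -3 + 1 = -2)
B(P, V) = P - 2*P*V (B(P, V) = (-2*P)*V + P = -2*P*V + P = P - 2*P*V)
-85*(-24 - 76) + B(7, -2) = -85*(-24 - 76) + 7*(1 - 2*(-2)) = -85*(-100) + 7*(1 + 4) = 8500 + 7*5 = 8500 + 35 = 8535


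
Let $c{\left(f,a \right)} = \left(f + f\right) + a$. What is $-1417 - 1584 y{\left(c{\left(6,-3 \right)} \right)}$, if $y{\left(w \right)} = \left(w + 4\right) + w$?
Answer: $-36265$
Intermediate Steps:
$c{\left(f,a \right)} = a + 2 f$ ($c{\left(f,a \right)} = 2 f + a = a + 2 f$)
$y{\left(w \right)} = 4 + 2 w$ ($y{\left(w \right)} = \left(4 + w\right) + w = 4 + 2 w$)
$-1417 - 1584 y{\left(c{\left(6,-3 \right)} \right)} = -1417 - 1584 \left(4 + 2 \left(-3 + 2 \cdot 6\right)\right) = -1417 - 1584 \left(4 + 2 \left(-3 + 12\right)\right) = -1417 - 1584 \left(4 + 2 \cdot 9\right) = -1417 - 1584 \left(4 + 18\right) = -1417 - 34848 = -36265$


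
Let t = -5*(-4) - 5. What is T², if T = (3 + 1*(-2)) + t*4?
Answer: 3721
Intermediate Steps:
t = 15 (t = 20 - 5 = 15)
T = 61 (T = (3 + 1*(-2)) + 15*4 = (3 - 2) + 60 = 1 + 60 = 61)
T² = 61² = 3721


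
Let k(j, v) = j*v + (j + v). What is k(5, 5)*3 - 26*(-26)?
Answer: 781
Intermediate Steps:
k(j, v) = j + v + j*v
k(5, 5)*3 - 26*(-26) = (5 + 5 + 5*5)*3 - 26*(-26) = (5 + 5 + 25)*3 + 676 = 35*3 + 676 = 105 + 676 = 781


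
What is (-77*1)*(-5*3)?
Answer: 1155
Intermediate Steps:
(-77*1)*(-5*3) = -77*(-15) = 1155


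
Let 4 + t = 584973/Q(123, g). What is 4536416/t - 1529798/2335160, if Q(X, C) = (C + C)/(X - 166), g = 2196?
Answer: -152170237684501/192089094020 ≈ -792.19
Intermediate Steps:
Q(X, C) = 2*C/(-166 + X) (Q(X, C) = (2*C)/(-166 + X) = 2*C/(-166 + X))
t = -2796823/488 (t = -4 + 584973/((2*2196/(-166 + 123))) = -4 + 584973/((2*2196/(-43))) = -4 + 584973/((2*2196*(-1/43))) = -4 + 584973/(-4392/43) = -4 + 584973*(-43/4392) = -4 - 2794871/488 = -2796823/488 ≈ -5731.2)
4536416/t - 1529798/2335160 = 4536416/(-2796823/488) - 1529798/2335160 = 4536416*(-488/2796823) - 1529798*1/2335160 = -130221824/164519 - 764899/1167580 = -152170237684501/192089094020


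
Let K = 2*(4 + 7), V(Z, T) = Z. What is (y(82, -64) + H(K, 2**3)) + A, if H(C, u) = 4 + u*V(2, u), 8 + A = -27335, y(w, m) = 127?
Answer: -27196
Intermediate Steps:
A = -27343 (A = -8 - 27335 = -27343)
K = 22 (K = 2*11 = 22)
H(C, u) = 4 + 2*u (H(C, u) = 4 + u*2 = 4 + 2*u)
(y(82, -64) + H(K, 2**3)) + A = (127 + (4 + 2*2**3)) - 27343 = (127 + (4 + 2*8)) - 27343 = (127 + (4 + 16)) - 27343 = (127 + 20) - 27343 = 147 - 27343 = -27196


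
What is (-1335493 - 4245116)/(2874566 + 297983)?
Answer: -5580609/3172549 ≈ -1.7590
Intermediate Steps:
(-1335493 - 4245116)/(2874566 + 297983) = -5580609/3172549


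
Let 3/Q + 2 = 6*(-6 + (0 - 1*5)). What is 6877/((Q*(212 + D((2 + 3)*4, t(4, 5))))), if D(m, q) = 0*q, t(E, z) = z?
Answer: -116909/159 ≈ -735.28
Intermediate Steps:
D(m, q) = 0
Q = -3/68 (Q = 3/(-2 + 6*(-6 + (0 - 1*5))) = 3/(-2 + 6*(-6 + (0 - 5))) = 3/(-2 + 6*(-6 - 5)) = 3/(-2 + 6*(-11)) = 3/(-2 - 66) = 3/(-68) = 3*(-1/68) = -3/68 ≈ -0.044118)
6877/((Q*(212 + D((2 + 3)*4, t(4, 5))))) = 6877/((-3*(212 + 0)/68)) = 6877/((-3/68*212)) = 6877/(-159/17) = 6877*(-17/159) = -116909/159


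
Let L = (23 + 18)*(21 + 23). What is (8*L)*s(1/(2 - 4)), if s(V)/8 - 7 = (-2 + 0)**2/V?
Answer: -115456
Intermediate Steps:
L = 1804 (L = 41*44 = 1804)
s(V) = 56 + 32/V (s(V) = 56 + 8*((-2 + 0)**2/V) = 56 + 8*((-2)**2/V) = 56 + 8*(4/V) = 56 + 32/V)
(8*L)*s(1/(2 - 4)) = (8*1804)*(56 + 32/(1/(2 - 4))) = 14432*(56 + 32/(1/(-2))) = 14432*(56 + 32/(-1/2)) = 14432*(56 + 32*(-2)) = 14432*(56 - 64) = 14432*(-8) = -115456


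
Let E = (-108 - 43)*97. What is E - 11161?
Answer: -25808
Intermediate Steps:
E = -14647 (E = -151*97 = -14647)
E - 11161 = -14647 - 11161 = -25808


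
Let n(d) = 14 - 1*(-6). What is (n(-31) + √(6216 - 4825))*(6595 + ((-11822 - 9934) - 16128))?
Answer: -625780 - 31289*√1391 ≈ -1.7927e+6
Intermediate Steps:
n(d) = 20 (n(d) = 14 + 6 = 20)
(n(-31) + √(6216 - 4825))*(6595 + ((-11822 - 9934) - 16128)) = (20 + √(6216 - 4825))*(6595 + ((-11822 - 9934) - 16128)) = (20 + √1391)*(6595 + (-21756 - 16128)) = (20 + √1391)*(6595 - 37884) = (20 + √1391)*(-31289) = -625780 - 31289*√1391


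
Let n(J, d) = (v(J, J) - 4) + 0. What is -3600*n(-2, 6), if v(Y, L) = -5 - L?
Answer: 25200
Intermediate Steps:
n(J, d) = -9 - J (n(J, d) = ((-5 - J) - 4) + 0 = (-9 - J) + 0 = -9 - J)
-3600*n(-2, 6) = -3600*(-9 - 1*(-2)) = -3600*(-9 + 2) = -3600*(-7) = 25200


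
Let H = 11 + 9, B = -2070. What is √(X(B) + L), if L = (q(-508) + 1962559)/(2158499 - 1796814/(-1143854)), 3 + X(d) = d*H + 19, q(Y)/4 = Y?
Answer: I*√15766978558933867560949745045/617252377990 ≈ 203.43*I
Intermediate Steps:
q(Y) = 4*Y
H = 20
X(d) = 16 + 20*d (X(d) = -3 + (d*20 + 19) = -3 + (20*d + 19) = -3 + (19 + 20*d) = 16 + 20*d)
L = 1121278325529/1234504755980 (L = (4*(-508) + 1962559)/(2158499 - 1796814/(-1143854)) = (-2032 + 1962559)/(2158499 - 1796814*(-1/1143854)) = 1960527/(2158499 + 898407/571927) = 1960527/(1234504755980/571927) = 1960527*(571927/1234504755980) = 1121278325529/1234504755980 ≈ 0.90828)
√(X(B) + L) = √((16 + 20*(-2070)) + 1121278325529/1234504755980) = √((16 - 41400) + 1121278325529/1234504755980) = √(-41384 + 1121278325529/1234504755980) = √(-51087623543150791/1234504755980) = I*√15766978558933867560949745045/617252377990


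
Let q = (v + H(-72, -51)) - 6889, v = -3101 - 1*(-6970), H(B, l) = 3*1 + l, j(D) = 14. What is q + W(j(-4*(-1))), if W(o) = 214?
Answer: -2854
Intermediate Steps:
H(B, l) = 3 + l
v = 3869 (v = -3101 + 6970 = 3869)
q = -3068 (q = (3869 + (3 - 51)) - 6889 = (3869 - 48) - 6889 = 3821 - 6889 = -3068)
q + W(j(-4*(-1))) = -3068 + 214 = -2854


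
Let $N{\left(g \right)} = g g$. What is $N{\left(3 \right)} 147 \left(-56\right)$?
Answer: $-74088$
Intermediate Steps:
$N{\left(g \right)} = g^{2}$
$N{\left(3 \right)} 147 \left(-56\right) = 3^{2} \cdot 147 \left(-56\right) = 9 \cdot 147 \left(-56\right) = 1323 \left(-56\right) = -74088$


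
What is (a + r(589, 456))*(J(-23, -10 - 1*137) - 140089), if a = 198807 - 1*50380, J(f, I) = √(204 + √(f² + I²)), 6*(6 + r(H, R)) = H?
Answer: -124835409235/6 + 891115*√(204 + √22138)/6 ≈ -2.0803e+10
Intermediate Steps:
r(H, R) = -6 + H/6
J(f, I) = √(204 + √(I² + f²))
a = 148427 (a = 198807 - 50380 = 148427)
(a + r(589, 456))*(J(-23, -10 - 1*137) - 140089) = (148427 + (-6 + (⅙)*589))*(√(204 + √((-10 - 1*137)² + (-23)²)) - 140089) = (148427 + (-6 + 589/6))*(√(204 + √((-10 - 137)² + 529)) - 140089) = (148427 + 553/6)*(√(204 + √((-147)² + 529)) - 140089) = 891115*(√(204 + √(21609 + 529)) - 140089)/6 = 891115*(√(204 + √22138) - 140089)/6 = 891115*(-140089 + √(204 + √22138))/6 = -124835409235/6 + 891115*√(204 + √22138)/6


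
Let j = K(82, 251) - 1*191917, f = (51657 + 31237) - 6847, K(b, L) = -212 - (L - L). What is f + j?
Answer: -116082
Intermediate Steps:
K(b, L) = -212 (K(b, L) = -212 - 1*0 = -212 + 0 = -212)
f = 76047 (f = 82894 - 6847 = 76047)
j = -192129 (j = -212 - 1*191917 = -212 - 191917 = -192129)
f + j = 76047 - 192129 = -116082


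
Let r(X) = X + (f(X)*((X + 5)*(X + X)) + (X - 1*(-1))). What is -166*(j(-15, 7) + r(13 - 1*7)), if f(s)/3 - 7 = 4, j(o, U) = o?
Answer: -722764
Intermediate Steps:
f(s) = 33 (f(s) = 21 + 3*4 = 21 + 12 = 33)
r(X) = 1 + 2*X + 66*X*(5 + X) (r(X) = X + (33*((X + 5)*(X + X)) + (X - 1*(-1))) = X + (33*((5 + X)*(2*X)) + (X + 1)) = X + (33*(2*X*(5 + X)) + (1 + X)) = X + (66*X*(5 + X) + (1 + X)) = X + (1 + X + 66*X*(5 + X)) = 1 + 2*X + 66*X*(5 + X))
-166*(j(-15, 7) + r(13 - 1*7)) = -166*(-15 + (1 + 66*(13 - 1*7)**2 + 332*(13 - 1*7))) = -166*(-15 + (1 + 66*(13 - 7)**2 + 332*(13 - 7))) = -166*(-15 + (1 + 66*6**2 + 332*6)) = -166*(-15 + (1 + 66*36 + 1992)) = -166*(-15 + (1 + 2376 + 1992)) = -166*(-15 + 4369) = -166*4354 = -722764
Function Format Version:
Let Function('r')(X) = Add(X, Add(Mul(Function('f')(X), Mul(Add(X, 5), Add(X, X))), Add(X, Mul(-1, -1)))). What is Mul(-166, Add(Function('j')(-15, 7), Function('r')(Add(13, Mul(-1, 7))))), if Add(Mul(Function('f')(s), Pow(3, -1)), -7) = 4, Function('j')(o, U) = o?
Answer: -722764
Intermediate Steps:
Function('f')(s) = 33 (Function('f')(s) = Add(21, Mul(3, 4)) = Add(21, 12) = 33)
Function('r')(X) = Add(1, Mul(2, X), Mul(66, X, Add(5, X))) (Function('r')(X) = Add(X, Add(Mul(33, Mul(Add(X, 5), Add(X, X))), Add(X, Mul(-1, -1)))) = Add(X, Add(Mul(33, Mul(Add(5, X), Mul(2, X))), Add(X, 1))) = Add(X, Add(Mul(33, Mul(2, X, Add(5, X))), Add(1, X))) = Add(X, Add(Mul(66, X, Add(5, X)), Add(1, X))) = Add(X, Add(1, X, Mul(66, X, Add(5, X)))) = Add(1, Mul(2, X), Mul(66, X, Add(5, X))))
Mul(-166, Add(Function('j')(-15, 7), Function('r')(Add(13, Mul(-1, 7))))) = Mul(-166, Add(-15, Add(1, Mul(66, Pow(Add(13, Mul(-1, 7)), 2)), Mul(332, Add(13, Mul(-1, 7)))))) = Mul(-166, Add(-15, Add(1, Mul(66, Pow(Add(13, -7), 2)), Mul(332, Add(13, -7))))) = Mul(-166, Add(-15, Add(1, Mul(66, Pow(6, 2)), Mul(332, 6)))) = Mul(-166, Add(-15, Add(1, Mul(66, 36), 1992))) = Mul(-166, Add(-15, Add(1, 2376, 1992))) = Mul(-166, Add(-15, 4369)) = Mul(-166, 4354) = -722764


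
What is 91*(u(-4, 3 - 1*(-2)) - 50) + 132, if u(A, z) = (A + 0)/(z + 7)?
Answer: -13345/3 ≈ -4448.3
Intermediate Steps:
u(A, z) = A/(7 + z)
91*(u(-4, 3 - 1*(-2)) - 50) + 132 = 91*(-4/(7 + (3 - 1*(-2))) - 50) + 132 = 91*(-4/(7 + (3 + 2)) - 50) + 132 = 91*(-4/(7 + 5) - 50) + 132 = 91*(-4/12 - 50) + 132 = 91*(-4*1/12 - 50) + 132 = 91*(-1/3 - 50) + 132 = 91*(-151/3) + 132 = -13741/3 + 132 = -13345/3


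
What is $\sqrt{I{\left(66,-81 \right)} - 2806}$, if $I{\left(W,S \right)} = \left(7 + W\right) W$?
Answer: $2 \sqrt{503} \approx 44.855$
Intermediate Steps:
$I{\left(W,S \right)} = W \left(7 + W\right)$
$\sqrt{I{\left(66,-81 \right)} - 2806} = \sqrt{66 \left(7 + 66\right) - 2806} = \sqrt{66 \cdot 73 - 2806} = \sqrt{4818 - 2806} = \sqrt{2012} = 2 \sqrt{503}$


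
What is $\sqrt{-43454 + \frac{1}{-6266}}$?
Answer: $\frac{i \sqrt{1706123805490}}{6266} \approx 208.46 i$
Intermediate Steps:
$\sqrt{-43454 + \frac{1}{-6266}} = \sqrt{-43454 - \frac{1}{6266}} = \sqrt{- \frac{272282765}{6266}} = \frac{i \sqrt{1706123805490}}{6266}$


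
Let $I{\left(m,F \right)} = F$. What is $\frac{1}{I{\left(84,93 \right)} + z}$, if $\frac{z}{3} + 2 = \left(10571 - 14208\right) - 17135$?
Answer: $- \frac{1}{62229} \approx -1.607 \cdot 10^{-5}$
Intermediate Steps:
$z = -62322$ ($z = -6 + 3 \left(\left(10571 - 14208\right) - 17135\right) = -6 + 3 \left(-3637 - 17135\right) = -6 + 3 \left(-20772\right) = -6 - 62316 = -62322$)
$\frac{1}{I{\left(84,93 \right)} + z} = \frac{1}{93 - 62322} = \frac{1}{-62229} = - \frac{1}{62229}$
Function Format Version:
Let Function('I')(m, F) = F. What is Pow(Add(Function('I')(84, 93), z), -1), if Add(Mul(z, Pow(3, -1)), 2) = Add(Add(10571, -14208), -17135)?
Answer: Rational(-1, 62229) ≈ -1.6070e-5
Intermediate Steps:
z = -62322 (z = Add(-6, Mul(3, Add(Add(10571, -14208), -17135))) = Add(-6, Mul(3, Add(-3637, -17135))) = Add(-6, Mul(3, -20772)) = Add(-6, -62316) = -62322)
Pow(Add(Function('I')(84, 93), z), -1) = Pow(Add(93, -62322), -1) = Pow(-62229, -1) = Rational(-1, 62229)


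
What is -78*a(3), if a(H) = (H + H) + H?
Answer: -702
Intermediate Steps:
a(H) = 3*H (a(H) = 2*H + H = 3*H)
-78*a(3) = -234*3 = -78*9 = -702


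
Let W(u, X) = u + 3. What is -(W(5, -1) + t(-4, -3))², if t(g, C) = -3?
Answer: -25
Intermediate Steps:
W(u, X) = 3 + u
-(W(5, -1) + t(-4, -3))² = -((3 + 5) - 3)² = -(8 - 3)² = -1*5² = -1*25 = -25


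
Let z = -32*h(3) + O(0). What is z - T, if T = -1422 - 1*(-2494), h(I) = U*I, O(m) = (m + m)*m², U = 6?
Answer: -1648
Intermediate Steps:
O(m) = 2*m³ (O(m) = (2*m)*m² = 2*m³)
h(I) = 6*I
z = -576 (z = -192*3 + 2*0³ = -32*18 + 2*0 = -576 + 0 = -576)
T = 1072 (T = -1422 + 2494 = 1072)
z - T = -576 - 1*1072 = -576 - 1072 = -1648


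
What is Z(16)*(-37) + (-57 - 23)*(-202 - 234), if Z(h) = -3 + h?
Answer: 34399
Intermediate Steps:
Z(16)*(-37) + (-57 - 23)*(-202 - 234) = (-3 + 16)*(-37) + (-57 - 23)*(-202 - 234) = 13*(-37) - 80*(-436) = -481 + 34880 = 34399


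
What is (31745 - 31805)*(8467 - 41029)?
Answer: 1953720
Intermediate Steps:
(31745 - 31805)*(8467 - 41029) = -60*(-32562) = 1953720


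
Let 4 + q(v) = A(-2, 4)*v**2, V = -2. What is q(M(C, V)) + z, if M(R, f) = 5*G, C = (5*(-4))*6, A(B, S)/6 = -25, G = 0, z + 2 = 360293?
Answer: 360287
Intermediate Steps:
z = 360291 (z = -2 + 360293 = 360291)
A(B, S) = -150 (A(B, S) = 6*(-25) = -150)
C = -120 (C = -20*6 = -120)
M(R, f) = 0 (M(R, f) = 5*0 = 0)
q(v) = -4 - 150*v**2
q(M(C, V)) + z = (-4 - 150*0**2) + 360291 = (-4 - 150*0) + 360291 = (-4 + 0) + 360291 = -4 + 360291 = 360287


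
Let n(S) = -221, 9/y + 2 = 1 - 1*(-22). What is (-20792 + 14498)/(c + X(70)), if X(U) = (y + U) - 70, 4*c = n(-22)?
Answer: 176232/1535 ≈ 114.81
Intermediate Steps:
y = 3/7 (y = 9/(-2 + (1 - 1*(-22))) = 9/(-2 + (1 + 22)) = 9/(-2 + 23) = 9/21 = 9*(1/21) = 3/7 ≈ 0.42857)
c = -221/4 (c = (1/4)*(-221) = -221/4 ≈ -55.250)
X(U) = -487/7 + U (X(U) = (3/7 + U) - 70 = -487/7 + U)
(-20792 + 14498)/(c + X(70)) = (-20792 + 14498)/(-221/4 + (-487/7 + 70)) = -6294/(-221/4 + 3/7) = -6294/(-1535/28) = -6294*(-28/1535) = 176232/1535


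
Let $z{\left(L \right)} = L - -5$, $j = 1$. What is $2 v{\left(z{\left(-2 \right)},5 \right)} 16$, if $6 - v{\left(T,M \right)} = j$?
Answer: $160$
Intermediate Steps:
$z{\left(L \right)} = 5 + L$ ($z{\left(L \right)} = L + 5 = 5 + L$)
$v{\left(T,M \right)} = 5$ ($v{\left(T,M \right)} = 6 - 1 = 5$)
$2 v{\left(z{\left(-2 \right)},5 \right)} 16 = 2 \cdot 5 \cdot 16 = 10 \cdot 16 = 160$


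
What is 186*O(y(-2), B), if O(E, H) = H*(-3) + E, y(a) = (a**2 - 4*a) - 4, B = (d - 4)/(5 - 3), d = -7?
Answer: 4557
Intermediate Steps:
B = -11/2 (B = (-7 - 4)/(5 - 3) = -11/2 ≈ -5.5000)
y(a) = -4 + a**2 - 4*a
O(E, H) = E - 3*H (O(E, H) = -3*H + E = E - 3*H)
186*O(y(-2), B) = 186*((-4 + (-2)**2 - 4*(-2)) - 3*(-11/2)) = 186*((-4 + 4 + 8) + 33/2) = 186*(8 + 33/2) = 186*(49/2) = 4557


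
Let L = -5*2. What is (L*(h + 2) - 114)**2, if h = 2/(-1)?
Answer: 12996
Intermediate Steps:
L = -10
h = -2 (h = 2*(-1) = -2)
(L*(h + 2) - 114)**2 = (-10*(-2 + 2) - 114)**2 = (-10*0 - 114)**2 = (0 - 114)**2 = (-114)**2 = 12996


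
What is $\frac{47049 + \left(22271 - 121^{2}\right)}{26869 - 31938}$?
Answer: $- \frac{54679}{5069} \approx -10.787$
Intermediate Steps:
$\frac{47049 + \left(22271 - 121^{2}\right)}{26869 - 31938} = \frac{47049 + \left(22271 - 14641\right)}{-5069} = \left(47049 + \left(22271 - 14641\right)\right) \left(- \frac{1}{5069}\right) = \left(47049 + 7630\right) \left(- \frac{1}{5069}\right) = 54679 \left(- \frac{1}{5069}\right) = - \frac{54679}{5069}$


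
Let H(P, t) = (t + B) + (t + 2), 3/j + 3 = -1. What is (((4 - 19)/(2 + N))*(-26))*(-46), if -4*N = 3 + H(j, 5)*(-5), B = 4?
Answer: -14352/17 ≈ -844.24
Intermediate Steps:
j = -¾ (j = 3/(-3 - 1) = 3/(-4) = 3*(-¼) = -¾ ≈ -0.75000)
H(P, t) = 6 + 2*t (H(P, t) = (t + 4) + (t + 2) = (4 + t) + (2 + t) = 6 + 2*t)
N = 77/4 (N = -(3 + (6 + 2*5)*(-5))/4 = -(3 + (6 + 10)*(-5))/4 = -(3 + 16*(-5))/4 = -(3 - 80)/4 = -¼*(-77) = 77/4 ≈ 19.250)
(((4 - 19)/(2 + N))*(-26))*(-46) = (((4 - 19)/(2 + 77/4))*(-26))*(-46) = (-15/85/4*(-26))*(-46) = (-15*4/85*(-26))*(-46) = -12/17*(-26)*(-46) = (312/17)*(-46) = -14352/17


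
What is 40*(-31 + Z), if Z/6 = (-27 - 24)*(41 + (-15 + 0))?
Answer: -319480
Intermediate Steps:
Z = -7956 (Z = 6*((-27 - 24)*(41 + (-15 + 0))) = 6*(-51*(41 - 15)) = 6*(-51*26) = 6*(-1326) = -7956)
40*(-31 + Z) = 40*(-31 - 7956) = 40*(-7987) = -319480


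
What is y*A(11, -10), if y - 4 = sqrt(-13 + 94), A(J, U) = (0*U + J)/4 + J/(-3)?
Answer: -143/12 ≈ -11.917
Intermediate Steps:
A(J, U) = -J/12 (A(J, U) = (0 + J)*(1/4) + J*(-1/3) = J*(1/4) - J/3 = J/4 - J/3 = -J/12)
y = 13 (y = 4 + sqrt(-13 + 94) = 4 + sqrt(81) = 4 + 9 = 13)
y*A(11, -10) = 13*(-1/12*11) = 13*(-11/12) = -143/12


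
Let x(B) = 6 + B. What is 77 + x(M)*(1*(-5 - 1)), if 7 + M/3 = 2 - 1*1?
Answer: 149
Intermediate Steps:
M = -18 (M = -21 + 3*(2 - 1*1) = -21 + 3*(2 - 1) = -21 + 3*1 = -21 + 3 = -18)
77 + x(M)*(1*(-5 - 1)) = 77 + (6 - 18)*(1*(-5 - 1)) = 77 - 12*(-6) = 77 + 72 = 149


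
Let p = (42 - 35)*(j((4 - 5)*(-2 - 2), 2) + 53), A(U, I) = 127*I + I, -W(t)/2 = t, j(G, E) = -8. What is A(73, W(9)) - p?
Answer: -2619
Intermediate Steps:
W(t) = -2*t
A(U, I) = 128*I
p = 315 (p = (42 - 35)*(-8 + 53) = 7*45 = 315)
A(73, W(9)) - p = 128*(-2*9) - 1*315 = 128*(-18) - 315 = -2304 - 315 = -2619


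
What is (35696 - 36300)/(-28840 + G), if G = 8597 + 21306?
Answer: -604/1063 ≈ -0.56820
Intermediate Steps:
G = 29903
(35696 - 36300)/(-28840 + G) = (35696 - 36300)/(-28840 + 29903) = -604/1063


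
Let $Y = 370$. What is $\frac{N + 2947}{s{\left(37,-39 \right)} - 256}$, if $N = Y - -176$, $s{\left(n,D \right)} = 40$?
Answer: $- \frac{3493}{216} \approx -16.171$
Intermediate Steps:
$N = 546$ ($N = 370 - -176 = 370 + 176 = 546$)
$\frac{N + 2947}{s{\left(37,-39 \right)} - 256} = \frac{546 + 2947}{40 - 256} = \frac{3493}{-216} = 3493 \left(- \frac{1}{216}\right) = - \frac{3493}{216}$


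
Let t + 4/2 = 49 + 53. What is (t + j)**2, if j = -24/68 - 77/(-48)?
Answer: 6826229641/665856 ≈ 10252.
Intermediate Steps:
t = 100 (t = -2 + (49 + 53) = -2 + 102 = 100)
j = 1021/816 (j = -24*1/68 - 77*(-1/48) = -6/17 + 77/48 = 1021/816 ≈ 1.2512)
(t + j)**2 = (100 + 1021/816)**2 = (82621/816)**2 = 6826229641/665856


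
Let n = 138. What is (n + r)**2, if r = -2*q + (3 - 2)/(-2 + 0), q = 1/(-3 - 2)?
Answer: 1901641/100 ≈ 19016.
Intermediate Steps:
q = -1/5 (q = 1/(-5) = -1/5 ≈ -0.20000)
r = -1/10 (r = -2*(-1/5) + (3 - 2)/(-2 + 0) = 2/5 + 1/(-2) = 2/5 + 1*(-1/2) = 2/5 - 1/2 = -1/10 ≈ -0.10000)
(n + r)**2 = (138 - 1/10)**2 = (1379/10)**2 = 1901641/100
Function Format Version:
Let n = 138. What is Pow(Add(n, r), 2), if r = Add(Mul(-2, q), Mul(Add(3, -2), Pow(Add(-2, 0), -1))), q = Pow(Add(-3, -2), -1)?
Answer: Rational(1901641, 100) ≈ 19016.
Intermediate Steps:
q = Rational(-1, 5) (q = Pow(-5, -1) = Rational(-1, 5) ≈ -0.20000)
r = Rational(-1, 10) (r = Add(Mul(-2, Rational(-1, 5)), Mul(Add(3, -2), Pow(Add(-2, 0), -1))) = Add(Rational(2, 5), Mul(1, Pow(-2, -1))) = Add(Rational(2, 5), Mul(1, Rational(-1, 2))) = Add(Rational(2, 5), Rational(-1, 2)) = Rational(-1, 10) ≈ -0.10000)
Pow(Add(n, r), 2) = Pow(Add(138, Rational(-1, 10)), 2) = Pow(Rational(1379, 10), 2) = Rational(1901641, 100)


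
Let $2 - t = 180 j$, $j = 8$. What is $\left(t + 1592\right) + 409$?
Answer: $563$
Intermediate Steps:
$t = -1438$ ($t = 2 - 180 \cdot 8 = 2 - 1440 = -1438$)
$\left(t + 1592\right) + 409 = \left(-1438 + 1592\right) + 409 = 154 + 409 = 563$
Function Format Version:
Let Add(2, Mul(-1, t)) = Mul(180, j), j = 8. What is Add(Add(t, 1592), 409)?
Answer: 563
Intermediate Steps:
t = -1438 (t = Add(2, Mul(-1, Mul(180, 8))) = Add(2, Mul(-1, 1440)) = Add(2, -1440) = -1438)
Add(Add(t, 1592), 409) = Add(Add(-1438, 1592), 409) = Add(154, 409) = 563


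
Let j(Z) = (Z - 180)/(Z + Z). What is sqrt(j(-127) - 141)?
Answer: I*sqrt(9018778)/254 ≈ 11.823*I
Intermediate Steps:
j(Z) = (-180 + Z)/(2*Z) (j(Z) = (-180 + Z)/((2*Z)) = (-180 + Z)*(1/(2*Z)) = (-180 + Z)/(2*Z))
sqrt(j(-127) - 141) = sqrt((1/2)*(-180 - 127)/(-127) - 141) = sqrt((1/2)*(-1/127)*(-307) - 141) = sqrt(307/254 - 141) = sqrt(-35507/254) = I*sqrt(9018778)/254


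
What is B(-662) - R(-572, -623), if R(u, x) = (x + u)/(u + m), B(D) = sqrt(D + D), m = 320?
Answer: -1195/252 + 2*I*sqrt(331) ≈ -4.7421 + 36.387*I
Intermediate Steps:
B(D) = sqrt(2)*sqrt(D) (B(D) = sqrt(2*D) = sqrt(2)*sqrt(D))
R(u, x) = (u + x)/(320 + u) (R(u, x) = (x + u)/(u + 320) = (u + x)/(320 + u))
B(-662) - R(-572, -623) = sqrt(2)*sqrt(-662) - (-572 - 623)/(320 - 572) = sqrt(2)*(I*sqrt(662)) - (-1195)/(-252) = 2*I*sqrt(331) - (-1)*(-1195)/252 = 2*I*sqrt(331) - 1*1195/252 = 2*I*sqrt(331) - 1195/252 = -1195/252 + 2*I*sqrt(331)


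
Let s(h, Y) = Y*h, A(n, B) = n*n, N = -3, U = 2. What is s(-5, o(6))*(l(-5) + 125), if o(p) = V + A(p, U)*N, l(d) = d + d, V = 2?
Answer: 60950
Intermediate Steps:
A(n, B) = n**2
l(d) = 2*d
o(p) = 2 - 3*p**2 (o(p) = 2 + p**2*(-3) = 2 - 3*p**2)
s(-5, o(6))*(l(-5) + 125) = ((2 - 3*6**2)*(-5))*(2*(-5) + 125) = ((2 - 3*36)*(-5))*(-10 + 125) = ((2 - 108)*(-5))*115 = -106*(-5)*115 = 530*115 = 60950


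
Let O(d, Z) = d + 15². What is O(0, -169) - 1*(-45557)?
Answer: 45782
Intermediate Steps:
O(d, Z) = 225 + d (O(d, Z) = d + 225 = 225 + d)
O(0, -169) - 1*(-45557) = (225 + 0) - 1*(-45557) = 225 + 45557 = 45782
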